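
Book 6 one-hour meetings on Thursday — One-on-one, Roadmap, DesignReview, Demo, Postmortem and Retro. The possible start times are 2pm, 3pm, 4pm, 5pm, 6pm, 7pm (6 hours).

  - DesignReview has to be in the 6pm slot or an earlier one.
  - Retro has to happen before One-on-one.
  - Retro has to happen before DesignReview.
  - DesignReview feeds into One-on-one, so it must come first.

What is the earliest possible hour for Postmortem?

2pm

Postmortem at 2pm is achievable: Roadmap=2pm, Postmortem=2pm, Retro=2pm, One-on-one=4pm, DesignReview=3pm, Demo=2pm.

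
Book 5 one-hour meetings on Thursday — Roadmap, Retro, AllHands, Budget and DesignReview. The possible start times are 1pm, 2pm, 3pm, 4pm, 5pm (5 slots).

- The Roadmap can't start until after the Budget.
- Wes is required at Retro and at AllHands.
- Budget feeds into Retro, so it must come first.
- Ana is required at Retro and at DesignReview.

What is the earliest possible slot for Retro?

Precedence pushes Retro to at least 2pm.
Retro at 2pm is achievable: AllHands=1pm, Roadmap=2pm, DesignReview=1pm, Retro=2pm, Budget=1pm.

2pm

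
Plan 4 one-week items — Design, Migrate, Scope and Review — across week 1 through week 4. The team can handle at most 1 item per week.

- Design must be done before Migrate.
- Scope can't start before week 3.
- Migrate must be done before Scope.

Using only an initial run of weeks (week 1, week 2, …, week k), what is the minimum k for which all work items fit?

The precedence chain requires at least 3 distinct weeks.
With at most 1 per week and 4 work items, at least 4 weeks are needed.
4 works (last occupied week: week 4): for example Review -> week 4, Scope -> week 3, Design -> week 1, Migrate -> week 2.

4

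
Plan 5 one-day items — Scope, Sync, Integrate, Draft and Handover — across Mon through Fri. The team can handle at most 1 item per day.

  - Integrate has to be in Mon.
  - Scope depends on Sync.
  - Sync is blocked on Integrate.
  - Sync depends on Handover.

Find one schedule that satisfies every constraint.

Handover -> Tue, Draft -> Fri, Integrate -> Mon, Scope -> Thu, Sync -> Wed

Checking: Handover(Tue) before Sync(Wed); Integrate(Mon) before Sync(Wed); Sync(Wed) before Scope(Thu); Integrate=Mon in [Mon,Mon]; max 1 per day (cap 1).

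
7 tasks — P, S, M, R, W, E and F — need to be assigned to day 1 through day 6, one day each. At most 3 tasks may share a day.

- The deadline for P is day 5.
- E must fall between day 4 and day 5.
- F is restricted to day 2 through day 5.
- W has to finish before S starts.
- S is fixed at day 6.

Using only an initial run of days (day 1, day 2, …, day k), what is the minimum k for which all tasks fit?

The precedence chain requires at least 2 distinct days.
With at most 3 per day and 7 tasks, at least 3 days are needed.
S can't be placed before day 6, so the schedule must run through at least day 6.
6 works (last occupied day: day 6): for example W in day 1; S in day 6; R in day 2; M in day 1; E in day 4; F in day 2; P in day 1.

6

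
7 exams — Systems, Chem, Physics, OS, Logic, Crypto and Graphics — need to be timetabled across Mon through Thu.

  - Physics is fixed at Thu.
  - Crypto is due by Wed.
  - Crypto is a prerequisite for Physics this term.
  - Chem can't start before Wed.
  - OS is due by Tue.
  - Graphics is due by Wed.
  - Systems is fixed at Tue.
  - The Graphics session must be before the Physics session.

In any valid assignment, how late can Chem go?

Thu

Chem is available from Wed.
Chem at Thu is achievable: Logic in Mon, OS in Mon, Physics in Thu, Graphics in Mon, Crypto in Mon, Chem in Thu, Systems in Tue.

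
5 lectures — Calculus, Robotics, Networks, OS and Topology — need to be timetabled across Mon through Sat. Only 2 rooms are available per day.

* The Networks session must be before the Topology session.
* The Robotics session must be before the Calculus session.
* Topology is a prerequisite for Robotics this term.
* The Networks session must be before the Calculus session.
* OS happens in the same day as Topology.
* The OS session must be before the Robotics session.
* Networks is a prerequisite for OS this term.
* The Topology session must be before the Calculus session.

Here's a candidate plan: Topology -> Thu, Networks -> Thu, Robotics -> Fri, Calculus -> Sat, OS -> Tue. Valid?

No — it violates: Networks is a prerequisite for OS this term

OS happens in the same day as Topology — violated.
The Topology session must be before the Calculus session — holds.
Only 2 rooms are available per day — holds.
The OS session must be before the Robotics session — holds.
Networks is a prerequisite for OS this term — violated.
The Networks session must be before the Topology session — violated.
Topology is a prerequisite for Robotics this term — holds.
The Robotics session must be before the Calculus session — holds.
The Networks session must be before the Calculus session — holds.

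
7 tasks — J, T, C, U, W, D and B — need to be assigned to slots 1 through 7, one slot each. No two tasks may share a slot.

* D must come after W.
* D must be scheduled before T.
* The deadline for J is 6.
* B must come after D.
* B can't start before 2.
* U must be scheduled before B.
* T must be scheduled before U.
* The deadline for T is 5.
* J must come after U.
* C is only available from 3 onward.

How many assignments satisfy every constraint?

Splitting on J: it can be 5 (2), 6 (4). Listing each branch's schedules as (T, C, U, W, D, B):
J=5: (3,6,4,1,2,7) (3,7,4,1,2,6) — 2.
J=6: (3,4,5,1,2,7) (3,5,4,1,2,7) (3,7,4,1,2,5) (4,3,5,1,2,7) — 4.
Summing: 2 + 4 = 6.

6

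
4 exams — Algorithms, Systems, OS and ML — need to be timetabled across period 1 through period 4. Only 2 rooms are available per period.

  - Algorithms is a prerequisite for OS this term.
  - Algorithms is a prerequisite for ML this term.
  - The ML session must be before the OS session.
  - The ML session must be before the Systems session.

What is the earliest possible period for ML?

Precedence pushes ML to at least period 2; downstream work caps ML at period 3.
ML at period 2 is achievable: Algorithms in period 1; ML in period 2; Systems in period 3; OS in period 3.

period 2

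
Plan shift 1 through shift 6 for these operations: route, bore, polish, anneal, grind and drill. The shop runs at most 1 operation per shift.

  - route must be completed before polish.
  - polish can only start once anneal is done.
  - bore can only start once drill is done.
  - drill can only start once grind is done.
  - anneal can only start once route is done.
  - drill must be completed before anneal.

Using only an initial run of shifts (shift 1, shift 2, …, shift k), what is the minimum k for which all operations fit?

6

The precedence chain requires at least 4 distinct shifts.
With at most 1 per shift and 6 operations, at least 6 shifts are needed.
6 works (last occupied shift: shift 6): for example polish=shift 5, grind=shift 1, drill=shift 2, route=shift 3, anneal=shift 4, bore=shift 6.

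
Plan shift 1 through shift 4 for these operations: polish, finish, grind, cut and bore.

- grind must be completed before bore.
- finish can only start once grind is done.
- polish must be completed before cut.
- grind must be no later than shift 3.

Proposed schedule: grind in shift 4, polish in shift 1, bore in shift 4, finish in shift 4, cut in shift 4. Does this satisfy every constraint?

polish must be completed before cut — holds.
finish can only start once grind is done — violated.
grind must be completed before bore — violated.
grind must be no later than shift 3 — violated.

No — it violates: grind must be no later than shift 3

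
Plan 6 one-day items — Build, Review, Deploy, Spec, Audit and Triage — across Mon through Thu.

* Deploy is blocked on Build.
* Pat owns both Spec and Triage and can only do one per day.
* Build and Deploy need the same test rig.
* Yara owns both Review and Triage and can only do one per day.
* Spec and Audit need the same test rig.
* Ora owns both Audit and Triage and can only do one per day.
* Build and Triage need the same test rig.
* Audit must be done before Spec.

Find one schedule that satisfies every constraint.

Triage=Wed, Deploy=Tue, Review=Mon, Spec=Tue, Audit=Mon, Build=Mon

Checking: Audit(Mon) before Spec(Tue); Build(Mon) before Deploy(Tue); Build(Mon) != Deploy(Tue); Spec(Tue) != Audit(Mon); Build(Mon) != Triage(Wed); Audit(Mon) != Triage(Wed); Review(Mon) != Triage(Wed); Spec(Tue) != Triage(Wed).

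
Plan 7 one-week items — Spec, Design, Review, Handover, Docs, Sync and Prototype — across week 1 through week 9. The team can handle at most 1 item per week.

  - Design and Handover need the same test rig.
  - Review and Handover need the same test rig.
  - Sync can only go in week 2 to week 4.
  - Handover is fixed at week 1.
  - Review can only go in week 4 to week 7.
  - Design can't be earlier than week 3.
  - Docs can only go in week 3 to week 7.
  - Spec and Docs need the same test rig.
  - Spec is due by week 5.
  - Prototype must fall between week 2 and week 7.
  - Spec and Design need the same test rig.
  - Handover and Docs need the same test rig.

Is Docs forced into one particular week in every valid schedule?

Docs can be week 3 (e.g. Prototype -> week 6, Handover -> week 1, Review -> week 4, Design -> week 7, Spec -> week 5, Docs -> week 3, Sync -> week 2) or week 4 (e.g. Sync in week 2; Design in week 7; Handover in week 1; Docs in week 4; Spec in week 3; Review in week 5; Prototype in week 6).

No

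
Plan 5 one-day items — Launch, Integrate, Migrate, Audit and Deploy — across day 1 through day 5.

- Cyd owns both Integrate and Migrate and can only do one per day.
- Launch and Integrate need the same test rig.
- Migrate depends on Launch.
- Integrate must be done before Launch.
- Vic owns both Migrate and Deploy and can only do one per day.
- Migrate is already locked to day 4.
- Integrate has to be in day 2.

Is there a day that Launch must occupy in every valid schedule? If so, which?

Integrate is fixed at day 2 and must come before Launch, so Launch is at least day 3.
Migrate is fixed at day 4 and must come after Launch, so Launch is at most day 3.
So Launch must be day 3.

day 3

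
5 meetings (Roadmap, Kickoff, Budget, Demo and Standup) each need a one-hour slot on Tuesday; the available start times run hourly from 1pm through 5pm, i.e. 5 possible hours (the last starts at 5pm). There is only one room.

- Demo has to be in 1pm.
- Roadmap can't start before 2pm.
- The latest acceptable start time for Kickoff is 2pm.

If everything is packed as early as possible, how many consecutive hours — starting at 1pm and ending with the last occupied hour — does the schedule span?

5

With at most 1 per hour and 5 meetings, at least 5 hours are needed.
Roadmap can't be placed before 2pm — that is hour 2 counting from 1pm — so the schedule must run through at least 2 hours.
5 works (last occupied hour: 5pm): for example Demo -> 1pm; Standup -> 5pm; Roadmap -> 3pm; Budget -> 4pm; Kickoff -> 2pm.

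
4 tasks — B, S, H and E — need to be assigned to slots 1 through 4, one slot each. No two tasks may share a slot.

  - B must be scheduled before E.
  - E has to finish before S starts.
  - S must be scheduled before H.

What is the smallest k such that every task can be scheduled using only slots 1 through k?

The precedence chain requires at least 4 distinct slots.
With at most 1 per slot and 4 tasks, at least 4 slots are needed.
4 works (last occupied slot: 4): for example H -> 4, B -> 1, S -> 3, E -> 2.

4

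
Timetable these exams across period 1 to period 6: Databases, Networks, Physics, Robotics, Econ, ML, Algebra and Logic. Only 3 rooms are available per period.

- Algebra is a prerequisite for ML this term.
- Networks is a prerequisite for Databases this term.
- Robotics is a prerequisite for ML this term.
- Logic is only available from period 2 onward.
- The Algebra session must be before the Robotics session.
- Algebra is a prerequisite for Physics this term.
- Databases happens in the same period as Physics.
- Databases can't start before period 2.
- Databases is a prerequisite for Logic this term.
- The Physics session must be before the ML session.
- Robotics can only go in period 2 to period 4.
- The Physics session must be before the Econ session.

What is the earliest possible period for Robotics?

period 2

Robotics is available from period 2; Robotics's own window allows nothing later than period 4.
Robotics at period 2 is achievable: Econ -> period 3; Robotics -> period 2; Databases -> period 2; Physics -> period 2; Algebra -> period 1; Networks -> period 1; Logic -> period 3; ML -> period 3.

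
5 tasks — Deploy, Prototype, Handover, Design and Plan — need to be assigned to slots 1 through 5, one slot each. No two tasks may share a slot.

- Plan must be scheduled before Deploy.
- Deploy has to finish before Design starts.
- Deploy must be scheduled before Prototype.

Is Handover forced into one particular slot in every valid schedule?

Handover can be 1 (e.g. Handover -> 1; Prototype -> 4; Design -> 5; Deploy -> 3; Plan -> 2) or 2 (e.g. Plan=1, Prototype=4, Design=5, Deploy=3, Handover=2).

No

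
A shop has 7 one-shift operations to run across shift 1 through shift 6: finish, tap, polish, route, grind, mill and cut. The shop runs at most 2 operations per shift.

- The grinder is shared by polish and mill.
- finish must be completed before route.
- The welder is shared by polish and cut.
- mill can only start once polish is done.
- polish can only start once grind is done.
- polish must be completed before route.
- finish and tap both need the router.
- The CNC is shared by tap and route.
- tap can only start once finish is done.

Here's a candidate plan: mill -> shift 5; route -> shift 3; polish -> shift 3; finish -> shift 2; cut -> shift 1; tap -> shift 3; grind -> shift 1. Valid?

No. The shop runs at most 2 operations per shift is not satisfied.

mill can only start once polish is done — holds.
finish must be completed before route — holds.
polish must be completed before route — violated.
polish can only start once grind is done — holds.
The welder is shared by polish and cut — holds.
tap can only start once finish is done — holds.
The CNC is shared by tap and route — violated.
The grinder is shared by polish and mill — holds.
The shop runs at most 2 operations per shift — violated.
finish and tap both need the router — holds.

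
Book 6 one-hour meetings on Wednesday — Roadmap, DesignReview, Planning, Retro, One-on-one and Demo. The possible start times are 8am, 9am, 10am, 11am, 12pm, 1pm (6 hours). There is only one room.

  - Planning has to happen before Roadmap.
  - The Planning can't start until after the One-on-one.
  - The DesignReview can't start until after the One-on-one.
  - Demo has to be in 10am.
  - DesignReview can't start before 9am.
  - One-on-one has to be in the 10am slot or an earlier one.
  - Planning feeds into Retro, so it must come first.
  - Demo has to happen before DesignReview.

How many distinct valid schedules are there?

Splitting on Roadmap: it can be 11am (2), 12pm (2), 1pm (2). Listing each branch's schedules as (DesignReview, Planning, Retro, One-on-one, Demo):
Roadmap=11am: (12pm,9am,1pm,8am,10am) (1pm,9am,12pm,8am,10am) — 2.
Roadmap=12pm: (11am,9am,1pm,8am,10am) (1pm,9am,11am,8am,10am) — 2.
Roadmap=1pm: (11am,9am,12pm,8am,10am) (12pm,9am,11am,8am,10am) — 2.
Summing: 2 + 2 + 2 = 6.

6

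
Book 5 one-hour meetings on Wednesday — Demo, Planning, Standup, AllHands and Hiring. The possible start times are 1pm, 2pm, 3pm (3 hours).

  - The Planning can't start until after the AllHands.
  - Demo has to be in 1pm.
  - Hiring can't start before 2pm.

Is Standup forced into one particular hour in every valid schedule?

No

Standup can be 1pm (e.g. AllHands -> 1pm; Demo -> 1pm; Planning -> 2pm; Standup -> 1pm; Hiring -> 2pm) or 2pm (e.g. Demo=1pm; AllHands=1pm; Hiring=2pm; Planning=2pm; Standup=2pm).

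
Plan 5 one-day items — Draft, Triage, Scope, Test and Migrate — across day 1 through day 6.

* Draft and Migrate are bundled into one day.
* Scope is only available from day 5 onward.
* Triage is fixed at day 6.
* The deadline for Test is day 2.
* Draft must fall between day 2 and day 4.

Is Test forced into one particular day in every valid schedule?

No

Test can be day 1 (e.g. Draft in day 2, Triage in day 6, Scope in day 5, Migrate in day 2, Test in day 1) or day 2 (e.g. Draft=day 2; Migrate=day 2; Triage=day 6; Test=day 2; Scope=day 5).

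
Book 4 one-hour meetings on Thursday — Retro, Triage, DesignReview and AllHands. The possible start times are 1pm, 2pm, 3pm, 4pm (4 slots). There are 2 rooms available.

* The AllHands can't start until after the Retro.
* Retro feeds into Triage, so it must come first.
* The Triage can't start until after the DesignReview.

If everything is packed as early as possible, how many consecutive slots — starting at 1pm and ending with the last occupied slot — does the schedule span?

2 slots

The precedence chain requires at least 2 distinct slots.
With at most 2 per slot and 4 meetings, at least 2 slots are needed.
2 works (last occupied slot: 2pm): for example AllHands -> 2pm; Retro -> 1pm; DesignReview -> 1pm; Triage -> 2pm.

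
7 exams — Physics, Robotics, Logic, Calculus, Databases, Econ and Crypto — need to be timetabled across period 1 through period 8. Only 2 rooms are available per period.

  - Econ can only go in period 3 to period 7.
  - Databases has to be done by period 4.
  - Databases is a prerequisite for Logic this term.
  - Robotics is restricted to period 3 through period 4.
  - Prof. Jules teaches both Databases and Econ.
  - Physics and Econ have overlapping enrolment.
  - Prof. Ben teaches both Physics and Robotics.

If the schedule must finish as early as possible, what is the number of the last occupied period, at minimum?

The precedence chain requires at least 2 distinct periods.
With at most 2 per period and 7 exams, at least 4 periods are needed.
Robotics can't be placed before period 3, so the schedule must run through at least period 3.
4 works (last occupied period: period 4): for example Robotics=period 3, Physics=period 1, Econ=period 3, Logic=period 2, Calculus=period 2, Databases=period 1, Crypto=period 4.

4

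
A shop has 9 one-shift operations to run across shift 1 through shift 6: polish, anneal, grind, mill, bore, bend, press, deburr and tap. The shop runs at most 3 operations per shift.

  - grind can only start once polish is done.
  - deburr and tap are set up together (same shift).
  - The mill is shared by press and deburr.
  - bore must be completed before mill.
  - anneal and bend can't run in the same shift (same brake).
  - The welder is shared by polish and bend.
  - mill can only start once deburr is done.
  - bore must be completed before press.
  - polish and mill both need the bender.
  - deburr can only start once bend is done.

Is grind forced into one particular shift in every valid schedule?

grind can be shift 2 (e.g. mill -> shift 4, tap -> shift 3, anneal -> shift 1, deburr -> shift 3, press -> shift 2, bend -> shift 2, grind -> shift 2, bore -> shift 1, polish -> shift 1) or shift 3 (e.g. tap=shift 2; grind=shift 3; polish=shift 2; bend=shift 1; mill=shift 3; press=shift 3; deburr=shift 2; bore=shift 1; anneal=shift 4).

No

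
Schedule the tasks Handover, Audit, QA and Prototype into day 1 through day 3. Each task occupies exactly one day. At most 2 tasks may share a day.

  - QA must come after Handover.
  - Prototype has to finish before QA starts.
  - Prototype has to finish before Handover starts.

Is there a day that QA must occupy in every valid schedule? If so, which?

Precedence pushes QA to at least day 3.
So QA is pinned to day 3.

day 3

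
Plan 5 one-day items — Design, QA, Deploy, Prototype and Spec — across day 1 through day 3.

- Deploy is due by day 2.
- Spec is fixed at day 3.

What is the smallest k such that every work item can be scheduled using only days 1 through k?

Spec can't be placed before day 3, so the schedule must run through at least day 3.
3 works (last occupied day: day 3): for example Deploy in day 1; Spec in day 3; Design in day 1; QA in day 1; Prototype in day 1.

3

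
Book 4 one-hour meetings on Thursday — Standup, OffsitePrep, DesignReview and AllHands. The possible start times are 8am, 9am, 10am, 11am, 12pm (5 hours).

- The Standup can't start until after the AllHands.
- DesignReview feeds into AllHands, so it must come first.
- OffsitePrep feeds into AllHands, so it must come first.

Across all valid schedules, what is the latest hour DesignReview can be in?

10am

Downstream work caps DesignReview at 10am.
DesignReview at 10am is achievable: AllHands in 11am; OffsitePrep in 8am; Standup in 12pm; DesignReview in 10am.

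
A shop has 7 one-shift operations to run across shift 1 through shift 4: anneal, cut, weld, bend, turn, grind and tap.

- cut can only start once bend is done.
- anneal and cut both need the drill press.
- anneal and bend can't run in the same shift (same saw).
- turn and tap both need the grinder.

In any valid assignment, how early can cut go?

shift 2

Precedence pushes cut to at least shift 2.
cut at shift 2 is achievable: turn=shift 1, tap=shift 2, cut=shift 2, anneal=shift 3, grind=shift 1, bend=shift 1, weld=shift 1.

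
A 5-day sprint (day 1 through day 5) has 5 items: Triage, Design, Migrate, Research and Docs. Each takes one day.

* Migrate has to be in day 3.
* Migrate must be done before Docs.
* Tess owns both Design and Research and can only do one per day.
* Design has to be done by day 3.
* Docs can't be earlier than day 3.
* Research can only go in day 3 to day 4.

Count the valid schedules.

50

Splitting on Triage: it can be day 1 (10), day 2 (10), day 3 (10), day 4 (10), day 5 (10). Listing each branch's schedules as (Design, Migrate, Research, Docs) by day number:
Triage=day 1: (1,3,3,4) (1,3,3,5) (1,3,4,4) (1,3,4,5) (2,3,3,4) (2,3,3,5) (2,3,4,4) (2,3,4,5) (3,3,4,4) (3,3,4,5) — 10.
Triage=day 2: (1,3,3,4) (1,3,3,5) (1,3,4,4) (1,3,4,5) (2,3,3,4) (2,3,3,5) (2,3,4,4) (2,3,4,5) (3,3,4,4) (3,3,4,5) — 10.
Triage=day 3: (1,3,3,4) (1,3,3,5) (1,3,4,4) (1,3,4,5) (2,3,3,4) (2,3,3,5) (2,3,4,4) (2,3,4,5) (3,3,4,4) (3,3,4,5) — 10.
Triage=day 4: (1,3,3,4) (1,3,3,5) (1,3,4,4) (1,3,4,5) (2,3,3,4) (2,3,3,5) (2,3,4,4) (2,3,4,5) (3,3,4,4) (3,3,4,5) — 10.
Triage=day 5: (1,3,3,4) (1,3,3,5) (1,3,4,4) (1,3,4,5) (2,3,3,4) (2,3,3,5) (2,3,4,4) (2,3,4,5) (3,3,4,4) (3,3,4,5) — 10.
Summing: 10 + 10 + 10 + 10 + 10 = 50.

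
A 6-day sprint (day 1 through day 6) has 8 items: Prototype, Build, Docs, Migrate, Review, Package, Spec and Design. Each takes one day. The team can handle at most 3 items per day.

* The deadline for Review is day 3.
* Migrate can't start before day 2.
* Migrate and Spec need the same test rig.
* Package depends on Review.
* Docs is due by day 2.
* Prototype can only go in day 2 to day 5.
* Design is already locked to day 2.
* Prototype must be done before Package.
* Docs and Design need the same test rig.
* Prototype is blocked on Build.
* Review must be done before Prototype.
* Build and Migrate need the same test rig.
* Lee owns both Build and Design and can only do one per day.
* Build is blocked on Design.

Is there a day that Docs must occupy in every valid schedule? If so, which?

Docs's window is day 1–day 2.
Design is fixed at day 2, and Docs can't share a day with Design.
So Docs must be day 1.

day 1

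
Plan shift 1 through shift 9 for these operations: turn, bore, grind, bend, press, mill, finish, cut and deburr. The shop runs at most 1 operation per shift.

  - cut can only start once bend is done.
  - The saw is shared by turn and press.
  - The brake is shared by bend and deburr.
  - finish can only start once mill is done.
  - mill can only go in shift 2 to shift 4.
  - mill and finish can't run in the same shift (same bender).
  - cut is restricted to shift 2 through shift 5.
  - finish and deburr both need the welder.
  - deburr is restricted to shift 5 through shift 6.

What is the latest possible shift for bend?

Downstream work caps bend at shift 4.
bend at shift 4 is achievable: turn -> shift 1, cut -> shift 5, finish -> shift 3, press -> shift 9, grind -> shift 8, mill -> shift 2, bend -> shift 4, deburr -> shift 6, bore -> shift 7.

shift 4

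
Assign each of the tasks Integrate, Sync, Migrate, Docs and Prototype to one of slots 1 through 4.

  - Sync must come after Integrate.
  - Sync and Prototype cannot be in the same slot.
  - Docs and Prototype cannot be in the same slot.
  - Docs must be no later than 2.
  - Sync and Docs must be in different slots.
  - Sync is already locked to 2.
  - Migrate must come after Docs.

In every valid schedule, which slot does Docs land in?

1

Docs's window is 1–2.
Sync is fixed at 2, and Docs can't share a slot with Sync.
So Docs must be 1.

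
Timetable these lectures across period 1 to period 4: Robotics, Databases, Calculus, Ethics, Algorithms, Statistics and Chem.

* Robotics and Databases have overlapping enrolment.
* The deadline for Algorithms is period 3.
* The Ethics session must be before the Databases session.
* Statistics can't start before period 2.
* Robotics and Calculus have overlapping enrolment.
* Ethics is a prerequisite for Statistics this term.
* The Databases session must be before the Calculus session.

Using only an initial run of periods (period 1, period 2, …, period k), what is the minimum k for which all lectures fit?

3

The precedence chain requires at least 3 distinct periods.
3 works (last occupied period: period 3): for example Algorithms=period 1; Robotics=period 1; Statistics=period 2; Calculus=period 3; Chem=period 1; Ethics=period 1; Databases=period 2.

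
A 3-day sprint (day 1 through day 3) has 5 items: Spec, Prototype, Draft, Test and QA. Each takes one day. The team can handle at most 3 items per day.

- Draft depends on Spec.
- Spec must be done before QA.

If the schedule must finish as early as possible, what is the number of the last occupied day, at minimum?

2

The precedence chain requires at least 2 distinct days.
With at most 3 per day and 5 tasks, at least 2 days are needed.
2 works (last occupied day: day 2): for example QA -> day 2; Test -> day 1; Prototype -> day 1; Spec -> day 1; Draft -> day 2.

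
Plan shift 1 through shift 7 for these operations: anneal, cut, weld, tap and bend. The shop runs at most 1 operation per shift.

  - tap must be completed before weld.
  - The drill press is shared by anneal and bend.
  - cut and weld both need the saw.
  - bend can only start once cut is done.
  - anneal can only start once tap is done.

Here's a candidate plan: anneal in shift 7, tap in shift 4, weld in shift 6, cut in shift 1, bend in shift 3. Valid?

Yes

tap must be completed before weld — holds.
The shop runs at most 1 operation per shift — holds.
The drill press is shared by anneal and bend — holds.
cut and weld both need the saw — holds.
anneal can only start once tap is done — holds.
bend can only start once cut is done — holds.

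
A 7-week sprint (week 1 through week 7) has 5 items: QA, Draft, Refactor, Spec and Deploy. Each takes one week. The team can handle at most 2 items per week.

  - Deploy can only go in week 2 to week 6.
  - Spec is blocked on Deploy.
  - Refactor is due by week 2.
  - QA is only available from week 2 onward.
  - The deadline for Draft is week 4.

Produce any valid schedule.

Refactor -> week 1, Deploy -> week 2, Spec -> week 3, QA -> week 2, Draft -> week 1

Checking: Deploy(week 2) before Spec(week 3); Refactor=week 1 in [week 1,week 2]; Draft=week 1 in [week 1,week 4]; QA=week 2 in [week 2,week 7]; Deploy=week 2 in [week 2,week 6]; max 2 per week (cap 2).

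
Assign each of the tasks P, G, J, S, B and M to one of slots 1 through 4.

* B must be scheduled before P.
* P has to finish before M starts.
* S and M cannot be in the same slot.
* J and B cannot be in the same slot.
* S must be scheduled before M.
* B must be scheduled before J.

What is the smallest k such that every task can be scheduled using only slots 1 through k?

The precedence chain requires at least 3 distinct slots.
3 works (last occupied slot: 3): for example M in 3, G in 1, S in 1, P in 2, B in 1, J in 2.

3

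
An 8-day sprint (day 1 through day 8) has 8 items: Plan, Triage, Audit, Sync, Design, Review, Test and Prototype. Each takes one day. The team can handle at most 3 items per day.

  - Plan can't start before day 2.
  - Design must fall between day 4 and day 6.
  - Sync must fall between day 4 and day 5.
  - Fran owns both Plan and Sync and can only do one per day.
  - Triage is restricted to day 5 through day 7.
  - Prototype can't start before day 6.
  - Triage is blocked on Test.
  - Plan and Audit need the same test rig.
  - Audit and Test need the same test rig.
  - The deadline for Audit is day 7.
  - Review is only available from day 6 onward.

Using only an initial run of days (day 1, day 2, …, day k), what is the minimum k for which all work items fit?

The precedence chain requires at least 2 distinct days.
With at most 3 per day and 8 work items, at least 3 days are needed.
Review can't be placed before day 6, so the schedule must run through at least day 6.
6 works (last occupied day: day 6): for example Design -> day 4, Test -> day 1, Sync -> day 4, Plan -> day 2, Audit -> day 3, Prototype -> day 6, Review -> day 6, Triage -> day 5.

6 days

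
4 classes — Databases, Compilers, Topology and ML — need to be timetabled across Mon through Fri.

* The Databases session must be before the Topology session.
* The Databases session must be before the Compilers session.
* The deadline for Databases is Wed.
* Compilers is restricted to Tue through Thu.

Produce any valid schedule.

Compilers in Tue; ML in Mon; Databases in Mon; Topology in Tue

Checking: Databases(Mon) before Compilers(Tue); Databases(Mon) before Topology(Tue); Databases=Mon in [Mon,Wed]; Compilers=Tue in [Tue,Thu].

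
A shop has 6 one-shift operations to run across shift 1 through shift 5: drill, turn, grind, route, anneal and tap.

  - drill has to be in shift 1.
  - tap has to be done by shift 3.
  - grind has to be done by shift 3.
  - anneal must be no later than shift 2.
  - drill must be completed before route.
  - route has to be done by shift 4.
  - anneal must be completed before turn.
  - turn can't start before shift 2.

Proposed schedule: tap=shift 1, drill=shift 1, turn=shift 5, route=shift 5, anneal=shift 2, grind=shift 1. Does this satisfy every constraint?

No — it violates: route has to be done by shift 4

route has to be done by shift 4 — violated.
anneal must be completed before turn — holds.
tap has to be done by shift 3 — holds.
drill must be completed before route — holds.
anneal must be no later than shift 2 — holds.
grind has to be done by shift 3 — holds.
drill has to be in shift 1 — holds.
turn can't start before shift 2 — holds.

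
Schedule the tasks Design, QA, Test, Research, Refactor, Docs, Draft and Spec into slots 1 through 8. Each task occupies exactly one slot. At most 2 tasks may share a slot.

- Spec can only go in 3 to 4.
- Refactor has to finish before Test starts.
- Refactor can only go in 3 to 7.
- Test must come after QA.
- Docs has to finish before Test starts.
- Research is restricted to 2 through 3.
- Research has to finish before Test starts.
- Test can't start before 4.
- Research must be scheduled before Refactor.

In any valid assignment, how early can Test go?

4

Test is available from 4.
Test at 4 is achievable: Design=2, Test=4, Research=2, Spec=3, QA=1, Docs=1, Draft=4, Refactor=3.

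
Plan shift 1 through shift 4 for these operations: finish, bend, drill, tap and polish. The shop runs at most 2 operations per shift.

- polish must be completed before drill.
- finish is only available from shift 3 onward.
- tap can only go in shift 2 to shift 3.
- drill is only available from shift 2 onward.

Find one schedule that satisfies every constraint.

polish=shift 1, tap=shift 2, bend=shift 1, drill=shift 2, finish=shift 3

Checking: polish(shift 1) before drill(shift 2); finish=shift 3 in [shift 3,shift 4]; tap=shift 2 in [shift 2,shift 3]; drill=shift 2 in [shift 2,shift 4]; max 2 per shift (cap 2).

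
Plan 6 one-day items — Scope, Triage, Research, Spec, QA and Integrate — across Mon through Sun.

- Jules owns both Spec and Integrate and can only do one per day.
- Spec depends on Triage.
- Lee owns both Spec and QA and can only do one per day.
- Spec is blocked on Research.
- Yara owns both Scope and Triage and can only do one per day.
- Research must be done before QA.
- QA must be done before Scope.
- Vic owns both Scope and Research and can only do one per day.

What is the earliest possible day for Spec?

Tue

Precedence pushes Spec to at least Tue.
Spec at Tue is achievable: Integrate=Mon; Triage=Mon; QA=Wed; Research=Mon; Scope=Thu; Spec=Tue.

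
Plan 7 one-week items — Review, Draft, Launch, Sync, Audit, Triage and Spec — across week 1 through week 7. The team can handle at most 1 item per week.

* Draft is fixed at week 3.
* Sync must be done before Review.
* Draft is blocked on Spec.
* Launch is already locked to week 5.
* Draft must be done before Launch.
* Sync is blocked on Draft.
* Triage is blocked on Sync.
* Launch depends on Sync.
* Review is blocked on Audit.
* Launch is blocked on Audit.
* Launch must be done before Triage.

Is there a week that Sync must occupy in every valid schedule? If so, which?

Draft is fixed at week 3 and must come before Sync, so Sync is at least week 4.
Launch is fixed at week 5 and must come after Sync, so Sync is at most week 4.
So Sync must be week 4.

week 4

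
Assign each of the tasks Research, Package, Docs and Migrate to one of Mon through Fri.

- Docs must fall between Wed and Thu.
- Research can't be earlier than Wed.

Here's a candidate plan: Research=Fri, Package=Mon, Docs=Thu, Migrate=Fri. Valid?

Docs must fall between Wed and Thu — holds.
Research can't be earlier than Wed — holds.

Yes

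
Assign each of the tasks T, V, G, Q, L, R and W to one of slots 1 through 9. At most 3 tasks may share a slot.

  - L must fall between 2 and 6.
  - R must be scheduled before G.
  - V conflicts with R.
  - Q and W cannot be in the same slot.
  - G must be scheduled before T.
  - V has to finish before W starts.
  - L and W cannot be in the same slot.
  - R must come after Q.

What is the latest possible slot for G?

Precedence pushes G to at least 3; downstream work caps G at 8.
G at 8 is achievable: V=1, R=2, T=9, W=3, Q=1, G=8, L=2.

8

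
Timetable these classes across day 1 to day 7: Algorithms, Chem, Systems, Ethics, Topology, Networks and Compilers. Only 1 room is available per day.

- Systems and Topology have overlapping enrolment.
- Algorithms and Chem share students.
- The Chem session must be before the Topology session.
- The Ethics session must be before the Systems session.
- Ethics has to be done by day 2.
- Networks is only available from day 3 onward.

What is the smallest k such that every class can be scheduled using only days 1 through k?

7

The precedence chain requires at least 2 distinct days.
With at most 1 per day and 7 classes, at least 7 days are needed.
Networks can't be placed before day 3, so the schedule must run through at least day 3.
7 works (last occupied day: day 7): for example Algorithms in day 6, Chem in day 2, Compilers in day 7, Topology in day 5, Networks in day 3, Systems in day 4, Ethics in day 1.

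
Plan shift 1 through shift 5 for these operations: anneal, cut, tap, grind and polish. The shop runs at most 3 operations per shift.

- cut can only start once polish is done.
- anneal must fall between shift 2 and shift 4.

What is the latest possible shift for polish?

shift 4

Downstream work caps polish at shift 4.
polish at shift 4 is achievable: tap -> shift 1; grind -> shift 1; anneal -> shift 2; cut -> shift 5; polish -> shift 4.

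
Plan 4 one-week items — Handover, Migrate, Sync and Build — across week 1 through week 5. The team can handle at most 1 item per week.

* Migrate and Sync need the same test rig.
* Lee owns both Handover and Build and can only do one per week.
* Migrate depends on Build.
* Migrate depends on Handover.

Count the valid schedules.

40

Splitting on Handover: it can be week 1 (12), week 2 (12), week 3 (10), week 4 (6). Listing each branch's schedules as (Migrate, Sync, Build) by week number:
Handover=week 1: (3,4,2) (3,5,2) (4,2,3) (4,3,2) (4,5,2) (4,5,3) (5,2,3) (5,2,4) (5,3,2) (5,3,4) (5,4,2) (5,4,3) — 12.
Handover=week 2: (3,4,1) (3,5,1) (4,1,3) (4,3,1) (4,5,1) (4,5,3) (5,1,3) (5,1,4) (5,3,1) (5,3,4) (5,4,1) (5,4,3) — 12.
Handover=week 3: (4,1,2) (4,2,1) (4,5,1) (4,5,2) (5,1,2) (5,1,4) (5,2,1) (5,2,4) (5,4,1) (5,4,2) — 10.
Handover=week 4: (5,1,2) (5,1,3) (5,2,1) (5,2,3) (5,3,1) (5,3,2) — 6.
Summing: 12 + 12 + 10 + 6 = 40.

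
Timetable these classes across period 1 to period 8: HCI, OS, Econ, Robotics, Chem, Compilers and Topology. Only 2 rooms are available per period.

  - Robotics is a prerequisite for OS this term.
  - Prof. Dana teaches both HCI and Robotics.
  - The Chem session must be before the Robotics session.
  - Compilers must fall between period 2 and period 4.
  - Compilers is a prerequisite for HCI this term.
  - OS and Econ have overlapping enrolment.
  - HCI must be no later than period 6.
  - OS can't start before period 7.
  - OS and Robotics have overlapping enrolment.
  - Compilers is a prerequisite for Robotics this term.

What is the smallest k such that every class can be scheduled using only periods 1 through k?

The precedence chain requires at least 3 distinct periods.
With at most 2 per period and 7 classes, at least 4 periods are needed.
OS can't be placed before period 7, so the schedule must run through at least period 7.
7 works (last occupied period: period 7): for example OS in period 7, Econ in period 1, HCI in period 3, Topology in period 2, Chem in period 1, Robotics in period 4, Compilers in period 2.

7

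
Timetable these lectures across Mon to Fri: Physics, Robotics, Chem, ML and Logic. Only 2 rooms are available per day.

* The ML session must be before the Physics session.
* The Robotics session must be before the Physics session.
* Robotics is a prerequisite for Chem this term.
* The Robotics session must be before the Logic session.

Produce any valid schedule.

ML -> Mon; Robotics -> Mon; Chem -> Tue; Physics -> Tue; Logic -> Wed

Checking: Robotics(Mon) before Chem(Tue); Robotics(Mon) before Physics(Tue); ML(Mon) before Physics(Tue); Robotics(Mon) before Logic(Wed); max 2 per day (cap 2).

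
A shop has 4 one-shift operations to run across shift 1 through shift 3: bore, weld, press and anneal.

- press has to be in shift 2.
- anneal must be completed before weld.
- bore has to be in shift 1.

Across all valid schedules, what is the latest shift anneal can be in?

shift 2

Downstream work caps anneal at shift 2.
anneal at shift 2 is achievable: press in shift 2; bore in shift 1; weld in shift 3; anneal in shift 2.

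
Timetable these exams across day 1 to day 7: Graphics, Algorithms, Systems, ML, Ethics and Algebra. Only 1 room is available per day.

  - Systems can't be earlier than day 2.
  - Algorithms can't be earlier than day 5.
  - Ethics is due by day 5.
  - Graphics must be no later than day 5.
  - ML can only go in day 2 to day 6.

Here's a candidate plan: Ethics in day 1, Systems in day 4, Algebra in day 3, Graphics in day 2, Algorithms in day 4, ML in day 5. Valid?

ML can only go in day 2 to day 6 — holds.
Algorithms can't be earlier than day 5 — violated.
Only 1 room is available per day — violated.
Ethics is due by day 5 — holds.
Systems can't be earlier than day 2 — holds.
Graphics must be no later than day 5 — holds.

Invalid. Algorithms can't be earlier than day 5.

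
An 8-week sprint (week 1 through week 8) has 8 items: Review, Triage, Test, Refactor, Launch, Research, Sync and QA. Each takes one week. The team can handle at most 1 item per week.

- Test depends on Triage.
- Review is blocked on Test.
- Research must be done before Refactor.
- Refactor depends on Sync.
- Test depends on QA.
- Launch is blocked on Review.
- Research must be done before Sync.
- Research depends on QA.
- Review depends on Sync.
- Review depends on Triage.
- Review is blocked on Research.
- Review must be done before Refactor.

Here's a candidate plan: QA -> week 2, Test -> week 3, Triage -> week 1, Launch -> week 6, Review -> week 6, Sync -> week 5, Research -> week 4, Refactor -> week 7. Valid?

No. The team can handle at most 1 item per week is not satisfied.

Research must be done before Refactor — holds.
Test depends on QA — holds.
Research depends on QA — holds.
Review depends on Triage — holds.
Review must be done before Refactor — holds.
Refactor depends on Sync — holds.
Research must be done before Sync — holds.
Review is blocked on Test — holds.
Launch is blocked on Review — violated.
Review is blocked on Research — holds.
Test depends on Triage — holds.
The team can handle at most 1 item per week — violated.
Review depends on Sync — holds.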